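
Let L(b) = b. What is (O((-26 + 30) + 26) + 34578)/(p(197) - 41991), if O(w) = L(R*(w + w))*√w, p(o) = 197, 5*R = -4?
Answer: -17289/20897 + 24*√30/20897 ≈ -0.82105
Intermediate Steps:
R = -⅘ (R = (⅕)*(-4) = -⅘ ≈ -0.80000)
O(w) = -8*w^(3/2)/5 (O(w) = (-4*(w + w)/5)*√w = (-8*w/5)*√w = -8*w^(3/2)/5)
(O((-26 + 30) + 26) + 34578)/(p(197) - 41991) = (-8*((-26 + 30) + 26)^(3/2)/5 + 34578)/(197 - 41991) = (-8*(4 + 26)^(3/2)/5 + 34578)/(-41794) = (-48*√30 + 34578)*(-1/41794) = (34578 - 48*√30)*(-1/41794) = -17289/20897 + 24*√30/20897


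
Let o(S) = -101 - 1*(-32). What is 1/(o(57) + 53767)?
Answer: 1/53698 ≈ 1.8623e-5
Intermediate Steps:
o(S) = -69 (o(S) = -101 + 32 = -69)
1/(o(57) + 53767) = 1/(-69 + 53767) = 1/53698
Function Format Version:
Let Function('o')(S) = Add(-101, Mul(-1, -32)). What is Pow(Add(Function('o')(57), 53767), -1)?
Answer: Rational(1, 53698) ≈ 1.8623e-5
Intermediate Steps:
Function('o')(S) = -69 (Function('o')(S) = Add(-101, 32) = -69)
Pow(Add(Function('o')(57), 53767), -1) = Pow(Add(-69, 53767), -1) = Pow(53698, -1) = Rational(1, 53698)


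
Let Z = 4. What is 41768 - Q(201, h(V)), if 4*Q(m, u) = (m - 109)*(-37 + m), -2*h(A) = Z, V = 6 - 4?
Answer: 37996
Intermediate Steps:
V = 2
h(A) = -2 (h(A) = -½*4 = -2)
Q(m, u) = (-109 + m)*(-37 + m)/4 (Q(m, u) = ((m - 109)*(-37 + m))/4 = ((-109 + m)*(-37 + m))/4 = (-109 + m)*(-37 + m)/4)
41768 - Q(201, h(V)) = 41768 - (4033/4 - 73/2*201 + (¼)*201²) = 41768 - (4033/4 - 14673/2 + (¼)*40401) = 41768 - (4033/4 - 14673/2 + 40401/4) = 41768 - 1*3772 = 41768 - 3772 = 37996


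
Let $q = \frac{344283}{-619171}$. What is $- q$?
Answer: $\frac{344283}{619171} \approx 0.55604$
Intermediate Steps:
$q = - \frac{344283}{619171}$ ($q = 344283 \left(- \frac{1}{619171}\right) = - \frac{344283}{619171} \approx -0.55604$)
$- q = \left(-1\right) \left(- \frac{344283}{619171}\right) = \frac{344283}{619171}$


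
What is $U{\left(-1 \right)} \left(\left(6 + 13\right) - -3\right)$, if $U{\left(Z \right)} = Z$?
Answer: $-22$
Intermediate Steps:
$U{\left(-1 \right)} \left(\left(6 + 13\right) - -3\right) = - (\left(6 + 13\right) - -3) = - (19 + \left(-1 + 4\right)) = - (19 + 3) = \left(-1\right) 22 = -22$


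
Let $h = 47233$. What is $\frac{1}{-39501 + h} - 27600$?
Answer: $- \frac{213403199}{7732} \approx -27600.0$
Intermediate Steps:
$\frac{1}{-39501 + h} - 27600 = \frac{1}{-39501 + 47233} - 27600 = \frac{1}{7732} - 27600 = - \frac{213403199}{7732}$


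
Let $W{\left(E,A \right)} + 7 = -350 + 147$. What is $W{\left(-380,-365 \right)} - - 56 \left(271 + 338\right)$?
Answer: $33894$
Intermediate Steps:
$W{\left(E,A \right)} = -210$ ($W{\left(E,A \right)} = -7 + \left(-350 + 147\right) = -7 - 203 = -210$)
$W{\left(-380,-365 \right)} - - 56 \left(271 + 338\right) = -210 - - 56 \left(271 + 338\right) = -210 - \left(-56\right) 609 = -210 - -34104 = -210 + 34104 = 33894$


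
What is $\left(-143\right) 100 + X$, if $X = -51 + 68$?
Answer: $-14283$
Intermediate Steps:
$X = 17$
$\left(-143\right) 100 + X = \left(-143\right) 100 + 17 = -14300 + 17 = -14283$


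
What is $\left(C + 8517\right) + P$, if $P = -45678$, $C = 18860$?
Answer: $-18301$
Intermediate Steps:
$\left(C + 8517\right) + P = \left(18860 + 8517\right) - 45678 = 27377 - 45678 = -18301$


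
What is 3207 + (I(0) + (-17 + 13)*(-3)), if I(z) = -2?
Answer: 3217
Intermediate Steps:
3207 + (I(0) + (-17 + 13)*(-3)) = 3207 + (-2 + (-17 + 13)*(-3)) = 3207 + (-2 - 4*(-3)) = 3207 + (-2 + 12) = 3207 + 10 = 3217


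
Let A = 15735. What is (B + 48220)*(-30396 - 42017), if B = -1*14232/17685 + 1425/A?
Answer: -21592185942767297/6183855 ≈ -3.4917e+9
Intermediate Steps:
B = -4416431/6183855 (B = -1*14232/17685 + 1425/15735 = -14232*1/17685 + 1425*(1/15735) = -4744/5895 + 95/1049 = -4416431/6183855 ≈ -0.71419)
(B + 48220)*(-30396 - 42017) = (-4416431/6183855 + 48220)*(-30396 - 42017) = (298181071669/6183855)*(-72413) = -21592185942767297/6183855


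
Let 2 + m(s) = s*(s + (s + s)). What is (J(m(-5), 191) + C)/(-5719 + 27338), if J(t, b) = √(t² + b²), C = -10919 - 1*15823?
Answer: -26742/21619 + √41810/21619 ≈ -1.2275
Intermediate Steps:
m(s) = -2 + 3*s² (m(s) = -2 + s*(s + (s + s)) = -2 + s*(s + 2*s) = -2 + s*(3*s) = -2 + 3*s²)
C = -26742 (C = -10919 - 15823 = -26742)
J(t, b) = √(b² + t²)
(J(m(-5), 191) + C)/(-5719 + 27338) = (√(191² + (-2 + 3*(-5)²)²) - 26742)/(-5719 + 27338) = (√(36481 + (-2 + 3*25)²) - 26742)/21619 = (√(36481 + (-2 + 75)²) - 26742)*(1/21619) = (√(36481 + 73²) - 26742)*(1/21619) = (√(36481 + 5329) - 26742)*(1/21619) = (√41810 - 26742)*(1/21619) = (-26742 + √41810)*(1/21619) = -26742/21619 + √41810/21619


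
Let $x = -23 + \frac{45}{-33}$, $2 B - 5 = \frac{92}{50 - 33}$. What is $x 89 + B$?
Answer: $- \frac{809021}{374} \approx -2163.2$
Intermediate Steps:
$B = \frac{177}{34}$ ($B = \frac{5}{2} + \frac{92 \frac{1}{50 - 33}}{2} = \frac{5}{2} + \frac{92 \cdot \frac{1}{17}}{2} = \frac{5}{2} + \frac{1}{2} \cdot \frac{92}{17} = \frac{5}{2} + \frac{46}{17} = \frac{177}{34} \approx 5.2059$)
$x = - \frac{268}{11}$ ($x = -23 + 45 \left(- \frac{1}{33}\right) = -23 - \frac{15}{11} = - \frac{268}{11} \approx -24.364$)
$x 89 + B = \left(- \frac{268}{11}\right) 89 + \frac{177}{34} = - \frac{23852}{11} + \frac{177}{34} = - \frac{809021}{374}$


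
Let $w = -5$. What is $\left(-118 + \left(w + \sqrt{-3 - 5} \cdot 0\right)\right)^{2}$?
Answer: $15129$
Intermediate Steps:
$\left(-118 + \left(w + \sqrt{-3 - 5} \cdot 0\right)\right)^{2} = \left(-118 - \left(5 - \sqrt{-3 - 5} \cdot 0\right)\right)^{2} = \left(-118 - \left(5 - \sqrt{-8} \cdot 0\right)\right)^{2} = \left(-118 - \left(5 - 2 i \sqrt{2} \cdot 0\right)\right)^{2} = \left(-118 + \left(-5 + 0\right)\right)^{2} = \left(-118 - 5\right)^{2} = \left(-123\right)^{2} = 15129$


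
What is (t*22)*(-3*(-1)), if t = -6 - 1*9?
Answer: -990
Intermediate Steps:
t = -15 (t = -6 - 9 = -15)
(t*22)*(-3*(-1)) = (-15*22)*(-3*(-1)) = -330*3 = -990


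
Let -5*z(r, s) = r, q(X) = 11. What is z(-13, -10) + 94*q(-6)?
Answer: 5183/5 ≈ 1036.6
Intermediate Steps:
z(r, s) = -r/5
z(-13, -10) + 94*q(-6) = -⅕*(-13) + 94*11 = 13/5 + 1034 = 5183/5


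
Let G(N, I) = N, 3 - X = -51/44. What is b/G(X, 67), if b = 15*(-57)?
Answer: -12540/61 ≈ -205.57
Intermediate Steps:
X = 183/44 (X = 3 - (-51)/44 = 3 - 1*(-51/44) = 3 + 51/44 = 183/44 ≈ 4.1591)
b = -855
b/G(X, 67) = -855/183/44 = -855*44/183 = -12540/61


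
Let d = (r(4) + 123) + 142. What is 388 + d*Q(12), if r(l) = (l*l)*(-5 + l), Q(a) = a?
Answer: 3376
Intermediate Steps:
r(l) = l²*(-5 + l)
d = 249 (d = (4²*(-5 + 4) + 123) + 142 = (16*(-1) + 123) + 142 = (-16 + 123) + 142 = 107 + 142 = 249)
388 + d*Q(12) = 388 + 249*12 = 388 + 2988 = 3376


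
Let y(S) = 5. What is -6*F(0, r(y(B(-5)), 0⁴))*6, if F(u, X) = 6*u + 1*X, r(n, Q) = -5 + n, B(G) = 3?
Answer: 0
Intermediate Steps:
F(u, X) = X + 6*u (F(u, X) = 6*u + X = X + 6*u)
-6*F(0, r(y(B(-5)), 0⁴))*6 = -6*((-5 + 5) + 6*0)*6 = -6*(0 + 0)*6 = -6*0*6 = 0*6 = 0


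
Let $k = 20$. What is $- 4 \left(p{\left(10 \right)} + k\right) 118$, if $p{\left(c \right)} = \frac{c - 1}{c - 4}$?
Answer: $-10148$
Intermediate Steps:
$p{\left(c \right)} = \frac{-1 + c}{-4 + c}$
$- 4 \left(p{\left(10 \right)} + k\right) 118 = - 4 \left(\frac{-1 + 10}{-4 + 10} + 20\right) 118 = - 4 \left(\frac{1}{6} \cdot 9 + 20\right) 118 = - 4 \left(\frac{3}{2} + 20\right) 118 = - 4 \cdot \frac{43}{2} \cdot 118 = \left(-4\right) 2537 = -10148$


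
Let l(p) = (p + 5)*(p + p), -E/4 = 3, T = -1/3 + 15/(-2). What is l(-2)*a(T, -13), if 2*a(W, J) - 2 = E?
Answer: 60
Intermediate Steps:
T = -47/6 (T = -1*1/3 + 15*(-1/2) = -1/3 - 15/2 = -47/6 ≈ -7.8333)
E = -12 (E = -4*3 = -12)
l(p) = 2*p*(5 + p) (l(p) = (5 + p)*(2*p) = 2*p*(5 + p))
a(W, J) = -5 (a(W, J) = 1 + (1/2)*(-12) = 1 - 6 = -5)
l(-2)*a(T, -13) = (2*(-2)*(5 - 2))*(-5) = (2*(-2)*3)*(-5) = -12*(-5) = 60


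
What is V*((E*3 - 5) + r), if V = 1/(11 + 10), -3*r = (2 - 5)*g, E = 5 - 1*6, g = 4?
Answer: -4/21 ≈ -0.19048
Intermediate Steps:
E = -1 (E = 5 - 6 = -1)
r = 4 (r = -(2 - 5)*4/3 = -(-1)*4 = -⅓*(-12) = 4)
V = 1/21 ≈ 0.047619
V*((E*3 - 5) + r) = ((-1*3 - 5) + 4)/21 = ((-3 - 5) + 4)/21 = (-8 + 4)/21 = (1/21)*(-4) = -4/21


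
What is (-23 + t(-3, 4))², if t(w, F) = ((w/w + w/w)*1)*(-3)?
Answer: 841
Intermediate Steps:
t(w, F) = -6 (t(w, F) = ((1 + 1)*1)*(-3) = (2*1)*(-3) = 2*(-3) = -6)
(-23 + t(-3, 4))² = (-23 - 6)² = (-29)² = 841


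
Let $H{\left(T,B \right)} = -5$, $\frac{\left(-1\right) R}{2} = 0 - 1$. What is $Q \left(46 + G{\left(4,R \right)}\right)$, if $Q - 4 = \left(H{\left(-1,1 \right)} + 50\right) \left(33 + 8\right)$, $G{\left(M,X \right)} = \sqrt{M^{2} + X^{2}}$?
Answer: $85054 + 3698 \sqrt{5} \approx 93323.0$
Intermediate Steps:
$R = 2$ ($R = - 2 \left(0 - 1\right) = \left(-2\right) \left(-1\right) = 2$)
$Q = 1849$ ($Q = 4 + \left(-5 + 50\right) \left(33 + 8\right) = 4 + 45 \cdot 41 = 4 + 1845 = 1849$)
$Q \left(46 + G{\left(4,R \right)}\right) = 1849 \left(46 + \sqrt{4^{2} + 2^{2}}\right) = 1849 \left(46 + \sqrt{16 + 4}\right) = 1849 \left(46 + \sqrt{20}\right) = 1849 \left(46 + 2 \sqrt{5}\right) = 85054 + 3698 \sqrt{5}$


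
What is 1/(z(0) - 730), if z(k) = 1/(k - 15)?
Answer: -15/10951 ≈ -0.0013697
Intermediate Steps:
z(k) = 1/(-15 + k)
1/(z(0) - 730) = 1/(1/(-15 + 0) - 730) = 1/(1/(-15) - 730) = 1/(-1/15 - 730) = 1/(-10951/15) = -15/10951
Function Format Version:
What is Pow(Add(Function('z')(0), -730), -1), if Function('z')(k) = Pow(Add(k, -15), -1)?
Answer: Rational(-15, 10951) ≈ -0.0013697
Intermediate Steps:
Function('z')(k) = Pow(Add(-15, k), -1)
Pow(Add(Function('z')(0), -730), -1) = Pow(Add(Pow(Add(-15, 0), -1), -730), -1) = Pow(Add(Pow(-15, -1), -730), -1) = Pow(Add(Rational(-1, 15), -730), -1) = Pow(Rational(-10951, 15), -1) = Rational(-15, 10951)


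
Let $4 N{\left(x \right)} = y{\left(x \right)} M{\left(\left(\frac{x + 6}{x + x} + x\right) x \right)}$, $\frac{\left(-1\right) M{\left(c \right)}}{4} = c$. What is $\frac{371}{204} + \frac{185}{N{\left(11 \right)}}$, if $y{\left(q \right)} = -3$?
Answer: $\frac{3277}{1428} \approx 2.2948$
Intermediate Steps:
$M{\left(c \right)} = - 4 c$
$N{\left(x \right)} = 3 x \left(x + \frac{6 + x}{2 x}\right)$ ($N{\left(x \right)} = \frac{\left(-3\right) \left(- 4 \left(\frac{x + 6}{x + x} + x\right) x\right)}{4} = \frac{\left(-3\right) \left(- 4 \left(\frac{6 + x}{2 x} + x\right) x\right)}{4} = \frac{\left(-3\right) \left(- 4 \left(x + \frac{6 + x}{2 x}\right) x\right)}{4} = \frac{\left(-3\right) \left(- 4 x \left(x + \frac{6 + x}{2 x}\right)\right)}{4} = \frac{12 x \left(x + \frac{6 + x}{2 x}\right)}{4} = 3 x \left(x + \frac{6 + x}{2 x}\right)$)
$\frac{371}{204} + \frac{185}{N{\left(11 \right)}} = \frac{371}{204} + \frac{185}{9 + 3 \cdot 11^{2} + \frac{3}{2} \cdot 11} = 371 \cdot \frac{1}{204} + \frac{185}{9 + 3 \cdot 121 + \frac{33}{2}} = \frac{371}{204} + \frac{185}{9 + 363 + \frac{33}{2}} = \frac{371}{204} + \frac{185}{\frac{777}{2}} = \frac{371}{204} + 185 \cdot \frac{2}{777} = \frac{371}{204} + \frac{10}{21} = \frac{3277}{1428}$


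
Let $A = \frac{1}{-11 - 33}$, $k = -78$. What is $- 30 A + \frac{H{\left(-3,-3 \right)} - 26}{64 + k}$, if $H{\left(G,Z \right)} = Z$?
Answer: $\frac{212}{77} \approx 2.7532$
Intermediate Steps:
$A = - \frac{1}{44}$ ($A = \frac{1}{-11 - 33} = \frac{1}{-44} = - \frac{1}{44} \approx -0.022727$)
$- 30 A + \frac{H{\left(-3,-3 \right)} - 26}{64 + k} = \left(-30\right) \left(- \frac{1}{44}\right) + \frac{-3 - 26}{64 - 78} = \frac{15}{22} - \frac{29}{-14} = \frac{15}{22} - - \frac{29}{14} = \frac{15}{22} + \frac{29}{14} = \frac{212}{77}$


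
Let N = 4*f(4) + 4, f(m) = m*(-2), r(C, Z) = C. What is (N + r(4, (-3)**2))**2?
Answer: 576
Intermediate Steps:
f(m) = -2*m
N = -28 (N = 4*(-2*4) + 4 = 4*(-8) + 4 = -32 + 4 = -28)
(N + r(4, (-3)**2))**2 = (-28 + 4)**2 = (-24)**2 = 576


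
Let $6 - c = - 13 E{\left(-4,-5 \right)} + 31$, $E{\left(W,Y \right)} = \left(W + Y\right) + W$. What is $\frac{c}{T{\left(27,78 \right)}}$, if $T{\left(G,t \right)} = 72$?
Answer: $- \frac{97}{36} \approx -2.6944$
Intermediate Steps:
$E{\left(W,Y \right)} = Y + 2 W$
$c = -194$ ($c = 6 - \left(- 13 \left(-5 + 2 \left(-4\right)\right) + 31\right) = 6 - \left(- 13 \left(-5 - 8\right) + 31\right) = 6 - \left(\left(-13\right) \left(-13\right) + 31\right) = 6 - \left(169 + 31\right) = 6 - 200 = -194$)
$\frac{c}{T{\left(27,78 \right)}} = - \frac{194}{72} = \left(-194\right) \frac{1}{72} = - \frac{97}{36}$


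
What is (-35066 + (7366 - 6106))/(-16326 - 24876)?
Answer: 16903/20601 ≈ 0.82049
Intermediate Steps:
(-35066 + (7366 - 6106))/(-16326 - 24876) = (-35066 + 1260)/(-41202) = -33806*(-1/41202) = 16903/20601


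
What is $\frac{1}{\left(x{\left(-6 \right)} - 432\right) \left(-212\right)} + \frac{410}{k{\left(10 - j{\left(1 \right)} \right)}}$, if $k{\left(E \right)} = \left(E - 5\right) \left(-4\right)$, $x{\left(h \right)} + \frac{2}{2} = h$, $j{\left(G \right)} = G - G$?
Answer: $- \frac{1907893}{93068} \approx -20.5$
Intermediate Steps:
$j{\left(G \right)} = 0$
$x{\left(h \right)} = -1 + h$
$k{\left(E \right)} = 20 - 4 E$ ($k{\left(E \right)} = \left(-5 + E\right) \left(-4\right) = 20 - 4 E$)
$\frac{1}{\left(x{\left(-6 \right)} - 432\right) \left(-212\right)} + \frac{410}{k{\left(10 - j{\left(1 \right)} \right)}} = \frac{1}{\left(\left(-1 - 6\right) - 432\right) \left(-212\right)} + \frac{410}{20 - 4 \left(10 - 0\right)} = \frac{1}{-7 - 432} \left(- \frac{1}{212}\right) + \frac{410}{20 - 4 \left(10 + 0\right)} = \frac{1}{-439} \left(- \frac{1}{212}\right) + \frac{410}{20 - 40} = \left(- \frac{1}{439}\right) \left(- \frac{1}{212}\right) + \frac{410}{20 - 40} = \frac{1}{93068} + \frac{410}{-20} = \frac{1}{93068} + 410 \left(- \frac{1}{20}\right) = \frac{1}{93068} - \frac{41}{2} = - \frac{1907893}{93068}$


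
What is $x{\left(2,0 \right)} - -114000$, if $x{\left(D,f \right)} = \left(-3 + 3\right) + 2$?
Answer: $114002$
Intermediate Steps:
$x{\left(D,f \right)} = 2$ ($x{\left(D,f \right)} = 0 + 2 = 2$)
$x{\left(2,0 \right)} - -114000 = 2 - -114000 = 2 + 114000 = 114002$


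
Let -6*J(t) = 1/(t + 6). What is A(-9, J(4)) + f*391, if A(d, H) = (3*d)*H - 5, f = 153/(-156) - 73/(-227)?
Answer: -3870099/14755 ≈ -262.29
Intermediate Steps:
f = -7781/11804 (f = 153*(-1/156) - 73*(-1/227) = -51/52 + 73/227 = -7781/11804 ≈ -0.65918)
J(t) = -1/(6*(6 + t)) (J(t) = -1/(6*(t + 6)) = -1/(6*(6 + t)))
A(d, H) = -5 + 3*H*d (A(d, H) = 3*H*d - 5 = -5 + 3*H*d)
A(-9, J(4)) + f*391 = (-5 + 3*(-1/(36 + 6*4))*(-9)) - 7781/11804*391 = (-5 + 3*(-1/(36 + 24))*(-9)) - 3042371/11804 = (-5 + 3*(-1/60)*(-9)) - 3042371/11804 = (-5 + 9/20) - 3042371/11804 = -91/20 - 3042371/11804 = -3870099/14755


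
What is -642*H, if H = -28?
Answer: 17976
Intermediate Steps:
-642*H = -642*(-28) = 17976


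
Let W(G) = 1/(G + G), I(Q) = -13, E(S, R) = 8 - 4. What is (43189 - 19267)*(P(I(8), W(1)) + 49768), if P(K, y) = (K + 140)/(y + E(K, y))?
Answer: 1191225228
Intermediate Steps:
E(S, R) = 4
W(G) = 1/(2*G)
P(K, y) = (140 + K)/(4 + y) (P(K, y) = (K + 140)/(y + 4) = (140 + K)/(4 + y))
(43189 - 19267)*(P(I(8), W(1)) + 49768) = (43189 - 19267)*((140 - 13)/(4 + (½)/1) + 49768) = 23922*(127/(4 + (½)*1) + 49768) = 23922*(127/(4 + ½) + 49768) = 23922*(127/(9/2) + 49768) = 23922*((2/9)*127 + 49768) = 23922*(254/9 + 49768) = 23922*(448166/9) = 1191225228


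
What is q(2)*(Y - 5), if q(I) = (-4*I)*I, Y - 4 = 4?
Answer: -48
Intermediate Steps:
Y = 8 (Y = 4 + 4 = 8)
q(I) = -4*I²
q(2)*(Y - 5) = (-4*2²)*(8 - 5) = -4*4*3 = -16*3 = -48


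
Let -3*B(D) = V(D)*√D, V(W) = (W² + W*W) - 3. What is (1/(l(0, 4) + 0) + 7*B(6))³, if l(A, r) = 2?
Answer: 1866313/8 - 100159227*√6/4 ≈ -6.1101e+7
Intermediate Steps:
V(W) = -3 + 2*W² (V(W) = (W² + W²) - 3 = 2*W² - 3 = -3 + 2*W²)
B(D) = -√D*(-3 + 2*D²)/3 (B(D) = -(-3 + 2*D²)*√D/3 = -√D*(-3 + 2*D²)/3)
(1/(l(0, 4) + 0) + 7*B(6))³ = (1/(2 + 0) + 7*(√6*(3 - 2*6²)/3))³ = (1/2 + 7*(√6*(3 - 2*36)/3))³ = (½ + 7*(√6*(3 - 72)/3))³ = (½ + 7*((⅓)*√6*(-69)))³ = (½ + 7*(-23*√6))³ = (½ - 161*√6)³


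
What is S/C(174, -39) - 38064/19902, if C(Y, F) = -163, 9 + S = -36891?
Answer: 121363228/540671 ≈ 224.47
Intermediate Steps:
S = -36900 (S = -9 - 36891 = -36900)
S/C(174, -39) - 38064/19902 = -36900/(-163) - 38064/19902 = -36900*(-1/163) - 38064*1/19902 = 36900/163 - 6344/3317 = 121363228/540671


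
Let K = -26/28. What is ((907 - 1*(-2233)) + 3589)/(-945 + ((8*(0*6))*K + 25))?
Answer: -6729/920 ≈ -7.3141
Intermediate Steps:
K = -13/14 (K = -26*1/28 = -13/14 ≈ -0.92857)
((907 - 1*(-2233)) + 3589)/(-945 + ((8*(0*6))*K + 25)) = ((907 - 1*(-2233)) + 3589)/(-945 + ((8*(0*6))*(-13/14) + 25)) = ((907 + 2233) + 3589)/(-945 + ((8*0)*(-13/14) + 25)) = (3140 + 3589)/(-945 + (0*(-13/14) + 25)) = 6729/(-945 + (0 + 25)) = 6729/(-945 + 25) = 6729/(-920) = 6729*(-1/920) = -6729/920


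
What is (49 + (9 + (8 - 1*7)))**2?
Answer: 3481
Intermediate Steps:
(49 + (9 + (8 - 1*7)))**2 = (49 + (9 + (8 - 7)))**2 = (49 + (9 + 1))**2 = (49 + 10)**2 = 59**2 = 3481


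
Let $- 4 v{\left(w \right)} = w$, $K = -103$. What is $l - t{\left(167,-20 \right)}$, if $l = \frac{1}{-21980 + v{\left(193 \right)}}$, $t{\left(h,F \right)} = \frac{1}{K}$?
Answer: $\frac{87701}{9075639} \approx 0.0096633$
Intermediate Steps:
$v{\left(w \right)} = - \frac{w}{4}$
$t{\left(h,F \right)} = - \frac{1}{103}$ ($t{\left(h,F \right)} = \frac{1}{-103} = - \frac{1}{103}$)
$l = - \frac{4}{88113}$ ($l = \frac{1}{-21980 - \frac{193}{4}} = \frac{1}{- \frac{88113}{4}} = - \frac{4}{88113} \approx -4.5396 \cdot 10^{-5}$)
$l - t{\left(167,-20 \right)} = - \frac{4}{88113} - - \frac{1}{103} = - \frac{4}{88113} + \frac{1}{103} = \frac{87701}{9075639}$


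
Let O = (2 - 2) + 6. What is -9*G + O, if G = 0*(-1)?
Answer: 6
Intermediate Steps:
O = 6 (O = 0 + 6 = 6)
G = 0
-9*G + O = -9*0 + 6 = 0 + 6 = 6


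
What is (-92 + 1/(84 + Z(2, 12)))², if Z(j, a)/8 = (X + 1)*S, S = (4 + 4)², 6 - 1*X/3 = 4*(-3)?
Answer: 6751926811809/797723536 ≈ 8464.0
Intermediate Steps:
X = 54 (X = 18 - 12*(-3) = 18 - 3*(-12) = 18 + 36 = 54)
S = 64 (S = 8² = 64)
Z(j, a) = 28160 (Z(j, a) = 8*((54 + 1)*64) = 8*(55*64) = 8*3520 = 28160)
(-92 + 1/(84 + Z(2, 12)))² = (-92 + 1/(84 + 28160))² = (-92 + 1/28244)² = (-2598447/28244)² = 6751926811809/797723536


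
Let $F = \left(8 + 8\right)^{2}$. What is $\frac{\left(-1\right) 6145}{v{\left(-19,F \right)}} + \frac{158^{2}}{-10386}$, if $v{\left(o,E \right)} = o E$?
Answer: $- \frac{28801463}{25258752} \approx -1.1403$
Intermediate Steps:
$F = 256$ ($F = 16^{2} = 256$)
$v{\left(o,E \right)} = E o$
$\frac{\left(-1\right) 6145}{v{\left(-19,F \right)}} + \frac{158^{2}}{-10386} = \frac{\left(-1\right) 6145}{256 \left(-19\right)} + \frac{158^{2}}{-10386} = - \frac{6145}{-4864} + 24964 \left(- \frac{1}{10386}\right) = \left(-6145\right) \left(- \frac{1}{4864}\right) - \frac{12482}{5193} = \frac{6145}{4864} - \frac{12482}{5193} = - \frac{28801463}{25258752}$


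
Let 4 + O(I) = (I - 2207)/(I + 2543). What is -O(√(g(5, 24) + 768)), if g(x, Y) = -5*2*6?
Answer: 31477673/6466141 - 9500*√177/6466141 ≈ 4.8485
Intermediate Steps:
g(x, Y) = -60 (g(x, Y) = -10*6 = -1*60 = -60)
O(I) = -4 + (-2207 + I)/(2543 + I) (O(I) = -4 + (I - 2207)/(I + 2543) = -4 + (-2207 + I)/(2543 + I))
-O(√(g(5, 24) + 768)) = -(-12379 - 3*√(-60 + 768))/(2543 + √(-60 + 768)) = -(-12379 - 6*√177)/(2543 + √708) = -(-12379 - 6*√177)/(2543 + 2*√177)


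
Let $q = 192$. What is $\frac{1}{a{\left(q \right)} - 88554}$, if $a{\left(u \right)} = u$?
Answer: $- \frac{1}{88362} \approx -1.1317 \cdot 10^{-5}$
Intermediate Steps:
$\frac{1}{a{\left(q \right)} - 88554} = \frac{1}{192 - 88554} = \frac{1}{-88362} = - \frac{1}{88362}$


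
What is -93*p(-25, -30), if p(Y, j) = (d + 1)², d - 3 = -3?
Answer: -93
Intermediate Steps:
d = 0 (d = 3 - 3 = 0)
p(Y, j) = 1 (p(Y, j) = (0 + 1)² = 1² = 1)
-93*p(-25, -30) = -93*1 = -93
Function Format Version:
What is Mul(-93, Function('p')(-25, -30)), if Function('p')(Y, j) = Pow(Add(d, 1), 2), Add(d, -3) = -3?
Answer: -93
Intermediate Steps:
d = 0 (d = Add(3, -3) = 0)
Function('p')(Y, j) = 1 (Function('p')(Y, j) = Pow(Add(0, 1), 2) = Pow(1, 2) = 1)
Mul(-93, Function('p')(-25, -30)) = Mul(-93, 1) = -93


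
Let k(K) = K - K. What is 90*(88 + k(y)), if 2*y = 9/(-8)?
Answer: 7920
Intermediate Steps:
y = -9/16 (y = (9/(-8))/2 = (9*(-⅛))/2 = (½)*(-9/8) = -9/16 ≈ -0.56250)
k(K) = 0
90*(88 + k(y)) = 90*(88 + 0) = 90*88 = 7920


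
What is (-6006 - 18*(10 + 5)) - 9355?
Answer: -15631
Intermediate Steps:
(-6006 - 18*(10 + 5)) - 9355 = (-6006 - 18*15) - 9355 = (-6006 - 270) - 9355 = -6276 - 9355 = -15631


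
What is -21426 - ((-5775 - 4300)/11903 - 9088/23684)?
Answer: -1509967709747/70477663 ≈ -21425.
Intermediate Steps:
-21426 - ((-5775 - 4300)/11903 - 9088/23684) = -21426 - (-10075*1/11903 - 9088*1/23684) = -21426 - (-10075/11903 - 2272/5921) = -21426 - 1*(-86697691/70477663) = -21426 + 86697691/70477663 = -1509967709747/70477663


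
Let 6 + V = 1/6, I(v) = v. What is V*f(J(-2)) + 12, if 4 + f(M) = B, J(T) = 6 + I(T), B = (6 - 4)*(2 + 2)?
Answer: -34/3 ≈ -11.333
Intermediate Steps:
V = -35/6 (V = -6 + 1/6 = -35/6 ≈ -5.8333)
B = 8 (B = 2*4 = 8)
J(T) = 6 + T
f(M) = 4 (f(M) = -4 + 8 = 4)
V*f(J(-2)) + 12 = -35/6*4 + 12 = -70/3 + 12 = -34/3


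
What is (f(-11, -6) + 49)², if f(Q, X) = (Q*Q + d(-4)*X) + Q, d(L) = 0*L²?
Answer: 25281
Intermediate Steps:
d(L) = 0
f(Q, X) = Q + Q² (f(Q, X) = (Q*Q + 0*X) + Q = (Q² + 0) + Q = Q² + Q = Q + Q²)
(f(-11, -6) + 49)² = (-11*(1 - 11) + 49)² = (-11*(-10) + 49)² = (110 + 49)² = 159² = 25281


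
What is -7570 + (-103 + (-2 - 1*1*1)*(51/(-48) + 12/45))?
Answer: -613649/80 ≈ -7670.6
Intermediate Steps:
-7570 + (-103 + (-2 - 1*1*1)*(51/(-48) + 12/45)) = -7570 + (-103 + (-2 - 1*1)*(51*(-1/48) + 12*(1/45))) = -7570 + (-103 + (-2 - 1)*(-17/16 + 4/15)) = -7570 + (-103 - 3*(-191/240)) = -7570 + (-103 + 191/80) = -7570 - 8049/80 = -613649/80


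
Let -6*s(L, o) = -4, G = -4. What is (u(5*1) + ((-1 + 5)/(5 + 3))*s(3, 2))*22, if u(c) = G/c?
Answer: -154/15 ≈ -10.267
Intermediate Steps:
s(L, o) = ⅔ (s(L, o) = -⅙*(-4) = ⅔)
u(c) = -4/c
(u(5*1) + ((-1 + 5)/(5 + 3))*s(3, 2))*22 = (-4/(5*1) + ((-1 + 5)/(5 + 3))*(⅔))*22 = (-4/5 + (4/8)*(⅔))*22 = (-4*⅕ + (4*(⅛))*(⅔))*22 = (-⅘ + (½)*(⅔))*22 = (-⅘ + ⅓)*22 = -7/15*22 = -154/15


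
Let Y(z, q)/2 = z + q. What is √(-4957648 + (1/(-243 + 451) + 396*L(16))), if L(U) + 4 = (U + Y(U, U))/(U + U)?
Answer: I*√13407086355/52 ≈ 2226.7*I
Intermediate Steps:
Y(z, q) = 2*q + 2*z (Y(z, q) = 2*(z + q) = 2*(q + z) = 2*q + 2*z)
L(U) = -3/2 (L(U) = -4 + (U + (2*U + 2*U))/(U + U) = -4 + (U + 4*U)/((2*U)) = -4 + (5*U)*(1/(2*U)) = -4 + 5/2 = -3/2)
√(-4957648 + (1/(-243 + 451) + 396*L(16))) = √(-4957648 + (1/(-243 + 451) + 396*(-3/2))) = √(-4957648 + (1/208 - 594)) = √(-4957648 - 123551/208) = √(-1031314335/208) = I*√13407086355/52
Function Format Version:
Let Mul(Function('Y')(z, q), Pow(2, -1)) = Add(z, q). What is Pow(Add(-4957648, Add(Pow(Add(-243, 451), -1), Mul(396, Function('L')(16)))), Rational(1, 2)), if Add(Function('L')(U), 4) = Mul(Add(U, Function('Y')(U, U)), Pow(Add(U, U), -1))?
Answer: Mul(Rational(1, 52), I, Pow(13407086355, Rational(1, 2))) ≈ Mul(2226.7, I)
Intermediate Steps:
Function('Y')(z, q) = Add(Mul(2, q), Mul(2, z)) (Function('Y')(z, q) = Mul(2, Add(z, q)) = Mul(2, Add(q, z)) = Add(Mul(2, q), Mul(2, z)))
Function('L')(U) = Rational(-3, 2) (Function('L')(U) = Add(-4, Mul(Add(U, Add(Mul(2, U), Mul(2, U))), Pow(Add(U, U), -1))) = Add(-4, Mul(Add(U, Mul(4, U)), Pow(Mul(2, U), -1))) = Add(-4, Mul(Mul(5, U), Mul(Rational(1, 2), Pow(U, -1)))) = Add(-4, Rational(5, 2)) = Rational(-3, 2))
Pow(Add(-4957648, Add(Pow(Add(-243, 451), -1), Mul(396, Function('L')(16)))), Rational(1, 2)) = Pow(Add(-4957648, Add(Pow(Add(-243, 451), -1), Mul(396, Rational(-3, 2)))), Rational(1, 2)) = Pow(Add(-4957648, Add(Pow(208, -1), -594)), Rational(1, 2)) = Pow(Add(-4957648, Add(Rational(1, 208), -594)), Rational(1, 2)) = Pow(Add(-4957648, Rational(-123551, 208)), Rational(1, 2)) = Pow(Rational(-1031314335, 208), Rational(1, 2)) = Mul(Rational(1, 52), I, Pow(13407086355, Rational(1, 2)))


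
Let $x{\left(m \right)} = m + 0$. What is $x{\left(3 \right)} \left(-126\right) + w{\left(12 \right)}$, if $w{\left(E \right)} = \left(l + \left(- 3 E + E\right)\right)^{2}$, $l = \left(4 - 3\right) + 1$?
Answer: $106$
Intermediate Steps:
$l = 2$ ($l = 1 + 1 = 2$)
$w{\left(E \right)} = \left(2 - 2 E\right)^{2}$ ($w{\left(E \right)} = \left(2 + \left(- 3 E + E\right)\right)^{2} = \left(2 - 2 E\right)^{2}$)
$x{\left(m \right)} = m$
$x{\left(3 \right)} \left(-126\right) + w{\left(12 \right)} = 3 \left(-126\right) + 4 \left(-1 + 12\right)^{2} = -378 + 4 \cdot 11^{2} = -378 + 4 \cdot 121 = -378 + 484 = 106$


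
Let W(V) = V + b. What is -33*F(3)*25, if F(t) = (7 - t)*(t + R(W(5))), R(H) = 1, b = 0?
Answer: -13200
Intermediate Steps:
W(V) = V (W(V) = V + 0 = V)
F(t) = (1 + t)*(7 - t) (F(t) = (7 - t)*(t + 1) = (7 - t)*(1 + t) = (1 + t)*(7 - t))
-33*F(3)*25 = -33*(7 - 1*3**2 + 6*3)*25 = -33*(7 - 1*9 + 18)*25 = -33*(7 - 9 + 18)*25 = -33*16*25 = -528*25 = -13200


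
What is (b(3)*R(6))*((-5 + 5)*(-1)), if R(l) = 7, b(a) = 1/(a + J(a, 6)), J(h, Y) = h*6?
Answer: 0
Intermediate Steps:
J(h, Y) = 6*h
b(a) = 1/(7*a) (b(a) = 1/(a + 6*a) = 1/(7*a))
(b(3)*R(6))*((-5 + 5)*(-1)) = (((⅐)/3)*7)*((-5 + 5)*(-1)) = (((⅐)*(⅓))*7)*(0*(-1)) = ((1/21)*7)*0 = (⅓)*0 = 0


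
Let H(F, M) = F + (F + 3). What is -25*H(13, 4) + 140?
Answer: -585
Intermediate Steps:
H(F, M) = 3 + 2*F (H(F, M) = F + (3 + F) = 3 + 2*F)
-25*H(13, 4) + 140 = -25*(3 + 2*13) + 140 = -25*(3 + 26) + 140 = -25*29 + 140 = -725 + 140 = -585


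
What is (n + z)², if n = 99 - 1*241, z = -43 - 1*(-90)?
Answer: 9025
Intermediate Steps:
z = 47 (z = -43 + 90 = 47)
n = -142 (n = 99 - 241 = -142)
(n + z)² = (-142 + 47)² = (-95)² = 9025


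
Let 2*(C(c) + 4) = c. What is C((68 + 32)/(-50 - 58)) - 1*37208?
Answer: -2009473/54 ≈ -37212.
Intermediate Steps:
C(c) = -4 + c/2
C((68 + 32)/(-50 - 58)) - 1*37208 = (-4 + ((68 + 32)/(-50 - 58))/2) - 1*37208 = (-4 + (100/(-108))/2) - 37208 = (-4 + (100*(-1/108))/2) - 37208 = (-4 + (½)*(-25/27)) - 37208 = (-4 - 25/54) - 37208 = -241/54 - 37208 = -2009473/54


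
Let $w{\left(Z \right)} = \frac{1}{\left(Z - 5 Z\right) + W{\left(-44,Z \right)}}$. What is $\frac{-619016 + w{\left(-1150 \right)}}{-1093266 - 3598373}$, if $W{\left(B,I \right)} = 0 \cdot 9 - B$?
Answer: $\frac{2874710303}{21787971516} \approx 0.13194$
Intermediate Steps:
$W{\left(B,I \right)} = - B$ ($W{\left(B,I \right)} = 0 - B = - B$)
$w{\left(Z \right)} = \frac{1}{44 - 4 Z}$ ($w{\left(Z \right)} = \frac{1}{\left(Z - 5 Z\right) - -44} = \frac{1}{- 4 Z + 44} = \frac{1}{44 - 4 Z}$)
$\frac{-619016 + w{\left(-1150 \right)}}{-1093266 - 3598373} = \frac{-619016 - \frac{1}{-44 + 4 \left(-1150\right)}}{-1093266 - 3598373} = \frac{-619016 - \frac{1}{-44 - 4600}}{-4691639} = \left(-619016 - \frac{1}{-4644}\right) \left(- \frac{1}{4691639}\right) = \left(-619016 - - \frac{1}{4644}\right) \left(- \frac{1}{4691639}\right) = \left(-619016 + \frac{1}{4644}\right) \left(- \frac{1}{4691639}\right) = \left(- \frac{2874710303}{4644}\right) \left(- \frac{1}{4691639}\right) = \frac{2874710303}{21787971516}$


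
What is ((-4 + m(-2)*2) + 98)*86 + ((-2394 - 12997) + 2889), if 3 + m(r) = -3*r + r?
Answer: -4246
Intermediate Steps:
m(r) = -3 - 2*r (m(r) = -3 + (-3*r + r) = -3 - 2*r)
((-4 + m(-2)*2) + 98)*86 + ((-2394 - 12997) + 2889) = ((-4 + (-3 - 2*(-2))*2) + 98)*86 + ((-2394 - 12997) + 2889) = ((-4 + (-3 + 4)*2) + 98)*86 + (-15391 + 2889) = ((-4 + 1*2) + 98)*86 - 12502 = ((-4 + 2) + 98)*86 - 12502 = (-2 + 98)*86 - 12502 = 96*86 - 12502 = 8256 - 12502 = -4246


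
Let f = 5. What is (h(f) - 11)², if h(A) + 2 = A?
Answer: 64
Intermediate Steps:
h(A) = -2 + A
(h(f) - 11)² = ((-2 + 5) - 11)² = (3 - 11)² = (-8)² = 64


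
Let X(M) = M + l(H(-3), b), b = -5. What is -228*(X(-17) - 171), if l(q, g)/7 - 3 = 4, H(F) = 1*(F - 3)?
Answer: 31692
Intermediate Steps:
H(F) = -3 + F (H(F) = 1*(-3 + F) = -3 + F)
l(q, g) = 49 (l(q, g) = 21 + 7*4 = 21 + 28 = 49)
X(M) = 49 + M (X(M) = M + 49 = 49 + M)
-228*(X(-17) - 171) = -228*((49 - 17) - 171) = -228*(32 - 171) = -228*(-139) = 31692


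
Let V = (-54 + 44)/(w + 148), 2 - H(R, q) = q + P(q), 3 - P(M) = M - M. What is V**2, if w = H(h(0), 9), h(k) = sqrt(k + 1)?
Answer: 25/4761 ≈ 0.0052510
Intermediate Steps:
P(M) = 3 (P(M) = 3 - (M - M) = 3 - 1*0 = 3 + 0 = 3)
h(k) = sqrt(1 + k)
H(R, q) = -1 - q (H(R, q) = 2 - (q + 3) = 2 - (3 + q) = 2 + (-3 - q) = -1 - q)
w = -10 (w = -1 - 1*9 = -1 - 9 = -10)
V = -5/69 (V = (-54 + 44)/(-10 + 148) = -10/138 = -10*1/138 = -5/69 ≈ -0.072464)
V**2 = (-5/69)**2 = 25/4761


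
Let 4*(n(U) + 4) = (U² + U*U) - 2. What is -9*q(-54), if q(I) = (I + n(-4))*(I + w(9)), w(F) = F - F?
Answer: -24543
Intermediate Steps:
w(F) = 0
n(U) = -9/2 + U²/2 (n(U) = -4 + ((U² + U*U) - 2)/4 = -4 + ((U² + U²) - 2)/4 = -4 + (2*U² - 2)/4 = -4 + (-2 + 2*U²)/4 = -4 + (-½ + U²/2) = -9/2 + U²/2)
q(I) = I*(7/2 + I) (q(I) = (I + (-9/2 + (½)*(-4)²))*(I + 0) = (I + (-9/2 + (½)*16))*I = (I + (-9/2 + 8))*I = (I + 7/2)*I = (7/2 + I)*I = I*(7/2 + I))
-9*q(-54) = -9*(-54)*(7 + 2*(-54))/2 = -9*(-54)*(7 - 108)/2 = -9*(-54)*(-101)/2 = -9*2727 = -24543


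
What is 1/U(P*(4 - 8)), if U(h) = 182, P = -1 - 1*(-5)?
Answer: 1/182 ≈ 0.0054945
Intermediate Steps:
P = 4 (P = -1 + 5 = 4)
1/U(P*(4 - 8)) = 1/182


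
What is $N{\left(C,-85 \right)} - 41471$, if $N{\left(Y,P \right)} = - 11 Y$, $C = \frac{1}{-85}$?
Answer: $- \frac{3525024}{85} \approx -41471.0$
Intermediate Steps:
$C = - \frac{1}{85} \approx -0.011765$
$N{\left(C,-85 \right)} - 41471 = \left(-11\right) \left(- \frac{1}{85}\right) - 41471 = \frac{11}{85} - 41471 = - \frac{3525024}{85}$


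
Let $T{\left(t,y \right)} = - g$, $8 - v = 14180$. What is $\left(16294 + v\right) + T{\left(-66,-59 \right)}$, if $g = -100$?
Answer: $2222$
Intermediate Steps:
$v = -14172$ ($v = 8 - 14180 = -14172$)
$T{\left(t,y \right)} = 100$ ($T{\left(t,y \right)} = \left(-1\right) \left(-100\right) = 100$)
$\left(16294 + v\right) + T{\left(-66,-59 \right)} = \left(16294 - 14172\right) + 100 = 2122 + 100 = 2222$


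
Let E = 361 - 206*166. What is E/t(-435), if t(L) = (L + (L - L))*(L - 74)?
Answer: -6767/44283 ≈ -0.15281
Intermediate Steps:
E = -33835 (E = 361 - 34196 = -33835)
t(L) = L*(-74 + L) (t(L) = (L + 0)*(-74 + L) = L*(-74 + L))
E/t(-435) = -33835*(-1/(435*(-74 - 435))) = -33835/((-435*(-509))) = -33835/221415 = -33835*1/221415 = -6767/44283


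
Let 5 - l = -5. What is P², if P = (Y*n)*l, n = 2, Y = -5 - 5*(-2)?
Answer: 10000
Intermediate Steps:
Y = 5 (Y = -5 + 10 = 5)
l = 10 (l = 5 - 1*(-5) = 5 + 5 = 10)
P = 100 (P = (5*2)*10 = 10*10 = 100)
P² = 100² = 10000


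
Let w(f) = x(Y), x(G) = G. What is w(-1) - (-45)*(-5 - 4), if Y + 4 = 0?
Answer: -409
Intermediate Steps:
Y = -4 (Y = -4 + 0 = -4)
w(f) = -4
w(-1) - (-45)*(-5 - 4) = -4 - (-45)*(-5 - 4) = -4 - (-45)*(-9) = -4 - 45*9 = -4 - 405 = -409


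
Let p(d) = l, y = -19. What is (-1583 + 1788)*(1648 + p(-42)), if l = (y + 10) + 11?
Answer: 338250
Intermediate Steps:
l = 2 (l = (-19 + 10) + 11 = -9 + 11 = 2)
p(d) = 2
(-1583 + 1788)*(1648 + p(-42)) = (-1583 + 1788)*(1648 + 2) = 205*1650 = 338250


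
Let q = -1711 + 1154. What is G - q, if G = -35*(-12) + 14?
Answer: 991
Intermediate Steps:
G = 434 (G = 420 + 14 = 434)
q = -557
G - q = 434 - 1*(-557) = 434 + 557 = 991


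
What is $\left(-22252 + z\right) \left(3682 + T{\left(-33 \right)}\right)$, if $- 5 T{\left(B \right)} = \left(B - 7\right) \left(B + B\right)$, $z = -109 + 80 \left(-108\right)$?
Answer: $-97777154$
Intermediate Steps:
$z = -8749$ ($z = -109 - 8640 = -8749$)
$T{\left(B \right)} = - \frac{2 B \left(-7 + B\right)}{5}$ ($T{\left(B \right)} = - \frac{\left(B - 7\right) \left(B + B\right)}{5} = - \frac{\left(-7 + B\right) 2 B}{5} = - \frac{2 B \left(-7 + B\right)}{5}$)
$\left(-22252 + z\right) \left(3682 + T{\left(-33 \right)}\right) = \left(-22252 - 8749\right) \left(3682 + \frac{2}{5} \left(-33\right) \left(7 - -33\right)\right) = - 31001 \left(3682 + \frac{2}{5} \left(-33\right) \left(7 + 33\right)\right) = - 31001 \left(3682 + \frac{2}{5} \left(-33\right) 40\right) = - 31001 \left(3682 - 528\right) = \left(-31001\right) 3154 = -97777154$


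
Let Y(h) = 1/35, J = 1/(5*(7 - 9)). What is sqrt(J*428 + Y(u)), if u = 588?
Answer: I*sqrt(52395)/35 ≈ 6.54*I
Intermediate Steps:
J = -1/10 (J = 1/(5*(-2)) = 1/(-10) = -1/10 ≈ -0.10000)
Y(h) = 1/35
sqrt(J*428 + Y(u)) = sqrt(-1/10*428 + 1/35) = sqrt(-214/5 + 1/35) = sqrt(-1497/35) = I*sqrt(52395)/35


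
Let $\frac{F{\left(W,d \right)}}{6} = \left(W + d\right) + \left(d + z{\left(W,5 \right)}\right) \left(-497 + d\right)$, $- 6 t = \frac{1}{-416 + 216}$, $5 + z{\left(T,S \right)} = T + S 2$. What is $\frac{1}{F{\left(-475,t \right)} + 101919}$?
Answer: $\frac{240000}{360145000801} \approx 6.664 \cdot 10^{-7}$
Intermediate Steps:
$z{\left(T,S \right)} = -5 + T + 2 S$ ($z{\left(T,S \right)} = -5 + \left(T + S 2\right) = -5 + \left(T + 2 S\right) = -5 + T + 2 S$)
$t = \frac{1}{1200}$ ($t = - \frac{1}{6 \left(-416 + 216\right)} = - \frac{1}{6 \left(-200\right)} = \left(- \frac{1}{6}\right) \left(- \frac{1}{200}\right) = \frac{1}{1200} \approx 0.00083333$)
$F{\left(W,d \right)} = 6 W + 6 d + 6 \left(-497 + d\right) \left(5 + W + d\right)$ ($F{\left(W,d \right)} = 6 \left(\left(W + d\right) + \left(d + \left(-5 + W + 2 \cdot 5\right)\right) \left(-497 + d\right)\right) = 6 \left(\left(W + d\right) + \left(d + \left(-5 + W + 10\right)\right) \left(-497 + d\right)\right) = 6 \left(\left(W + d\right) + \left(d + \left(5 + W\right)\right) \left(-497 + d\right)\right) = 6 \left(\left(W + d\right) + \left(5 + W + d\right) \left(-497 + d\right)\right) = 6 \left(\left(W + d\right) + \left(-497 + d\right) \left(5 + W + d\right)\right) = 6 \left(W + d + \left(-497 + d\right) \left(5 + W + d\right)\right) = 6 W + 6 d + 6 \left(-497 + d\right) \left(5 + W + d\right)$)
$\frac{1}{F{\left(-475,t \right)} + 101919} = \frac{1}{\left(-14910 - -1413600 - \frac{491}{200} + \frac{6}{1440000} + 6 \left(-475\right) \frac{1}{1200}\right) + 101919} = \frac{1}{\left(-14910 + 1413600 - \frac{491}{200} + 6 \cdot \frac{1}{1440000} - \frac{19}{8}\right) + 101919} = \frac{1}{\left(-14910 + 1413600 - \frac{491}{200} + \frac{1}{240000} - \frac{19}{8}\right) + 101919} = \frac{1}{\frac{335684440801}{240000} + 101919} = \frac{1}{\frac{360145000801}{240000}} = \frac{240000}{360145000801}$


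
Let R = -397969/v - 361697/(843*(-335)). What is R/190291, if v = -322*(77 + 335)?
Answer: 6972722011/309967301003640 ≈ 2.2495e-5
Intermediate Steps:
v = -132664 (v = -322*412 = -132664)
R = 6972722011/1628912040 (R = -397969/(-132664) - 361697/(843*(-335)) = -397969*(-1/132664) - 361697/(-282405) = 17303/5768 - 361697*(-1/282405) = 17303/5768 + 361697/282405 = 6972722011/1628912040 ≈ 4.2806)
R/190291 = (6972722011/1628912040)/190291 = (6972722011/1628912040)*(1/190291) = 6972722011/309967301003640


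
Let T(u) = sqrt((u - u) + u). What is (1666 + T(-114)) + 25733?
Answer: 27399 + I*sqrt(114) ≈ 27399.0 + 10.677*I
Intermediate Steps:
T(u) = sqrt(u) (T(u) = sqrt(0 + u) = sqrt(u))
(1666 + T(-114)) + 25733 = (1666 + sqrt(-114)) + 25733 = (1666 + I*sqrt(114)) + 25733 = 27399 + I*sqrt(114)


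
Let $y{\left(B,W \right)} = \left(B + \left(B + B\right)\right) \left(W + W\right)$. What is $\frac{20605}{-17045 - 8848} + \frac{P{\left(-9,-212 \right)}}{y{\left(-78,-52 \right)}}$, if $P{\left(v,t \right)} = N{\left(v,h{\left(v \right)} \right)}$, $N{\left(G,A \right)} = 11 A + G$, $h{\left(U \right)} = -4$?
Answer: $- \frac{55868401}{70014672} \approx -0.79795$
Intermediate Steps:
$N{\left(G,A \right)} = G + 11 A$
$P{\left(v,t \right)} = -44 + v$ ($P{\left(v,t \right)} = v + 11 \left(-4\right) = v - 44 = -44 + v$)
$y{\left(B,W \right)} = 6 B W$ ($y{\left(B,W \right)} = \left(B + 2 B\right) 2 W = 3 B 2 W = 6 B W$)
$\frac{20605}{-17045 - 8848} + \frac{P{\left(-9,-212 \right)}}{y{\left(-78,-52 \right)}} = \frac{20605}{-17045 - 8848} + \frac{-44 - 9}{6 \left(-78\right) \left(-52\right)} = \frac{20605}{-25893} - \frac{53}{24336} = 20605 \left(- \frac{1}{25893}\right) - \frac{53}{24336} = - \frac{20605}{25893} - \frac{53}{24336} = - \frac{55868401}{70014672}$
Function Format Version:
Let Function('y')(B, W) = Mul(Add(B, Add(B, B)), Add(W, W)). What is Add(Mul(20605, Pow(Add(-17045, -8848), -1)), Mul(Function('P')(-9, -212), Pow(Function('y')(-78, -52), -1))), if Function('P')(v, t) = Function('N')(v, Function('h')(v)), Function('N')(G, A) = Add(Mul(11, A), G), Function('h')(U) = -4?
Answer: Rational(-55868401, 70014672) ≈ -0.79795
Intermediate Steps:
Function('N')(G, A) = Add(G, Mul(11, A))
Function('P')(v, t) = Add(-44, v) (Function('P')(v, t) = Add(v, Mul(11, -4)) = Add(v, -44) = Add(-44, v))
Function('y')(B, W) = Mul(6, B, W) (Function('y')(B, W) = Mul(Add(B, Mul(2, B)), Mul(2, W)) = Mul(Mul(3, B), Mul(2, W)) = Mul(6, B, W))
Add(Mul(20605, Pow(Add(-17045, -8848), -1)), Mul(Function('P')(-9, -212), Pow(Function('y')(-78, -52), -1))) = Add(Mul(20605, Pow(Add(-17045, -8848), -1)), Mul(Add(-44, -9), Pow(Mul(6, -78, -52), -1))) = Add(Mul(20605, Pow(-25893, -1)), Mul(-53, Pow(24336, -1))) = Add(Mul(20605, Rational(-1, 25893)), Mul(-53, Rational(1, 24336))) = Add(Rational(-20605, 25893), Rational(-53, 24336)) = Rational(-55868401, 70014672)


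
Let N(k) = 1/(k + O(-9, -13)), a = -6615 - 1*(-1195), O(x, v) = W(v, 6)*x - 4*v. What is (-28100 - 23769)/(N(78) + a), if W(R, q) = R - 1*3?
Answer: 14212106/1485079 ≈ 9.5699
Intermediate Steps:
W(R, q) = -3 + R (W(R, q) = R - 3 = -3 + R)
O(x, v) = -4*v + x*(-3 + v) (O(x, v) = (-3 + v)*x - 4*v = x*(-3 + v) - 4*v = -4*v + x*(-3 + v))
a = -5420 (a = -6615 + 1195 = -5420)
N(k) = 1/(196 + k) (N(k) = 1/(k + (-4*(-13) - 9*(-3 - 13))) = 1/(k + (52 - 9*(-16))) = 1/(k + (52 + 144)) = 1/(k + 196) = 1/(196 + k))
(-28100 - 23769)/(N(78) + a) = (-28100 - 23769)/(1/(196 + 78) - 5420) = -51869/(1/274 - 5420) = -51869/(-1485079/274) = -51869*(-274/1485079) = 14212106/1485079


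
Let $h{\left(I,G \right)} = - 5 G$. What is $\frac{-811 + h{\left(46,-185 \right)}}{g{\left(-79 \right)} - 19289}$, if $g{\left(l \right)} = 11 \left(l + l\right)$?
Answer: $- \frac{38}{7009} \approx -0.0054216$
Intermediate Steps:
$g{\left(l \right)} = 22 l$ ($g{\left(l \right)} = 11 \cdot 2 l = 22 l$)
$\frac{-811 + h{\left(46,-185 \right)}}{g{\left(-79 \right)} - 19289} = \frac{-811 - -925}{22 \left(-79\right) - 19289} = \frac{-811 + 925}{-1738 - 19289} = \frac{114}{-21027} = 114 \left(- \frac{1}{21027}\right) = - \frac{38}{7009}$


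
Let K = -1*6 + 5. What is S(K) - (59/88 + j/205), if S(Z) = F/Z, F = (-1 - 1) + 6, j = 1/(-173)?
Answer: -14576027/3120920 ≈ -4.6704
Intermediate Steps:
j = -1/173 ≈ -0.0057803
K = -1 (K = -6 + 5 = -1)
F = 4 (F = -2 + 6 = 4)
S(Z) = 4/Z
S(K) - (59/88 + j/205) = 4/(-1) - (59/88 - 1/173/205) = 4*(-1) - (59*(1/88) - 1/173*1/205) = -4 - (59/88 - 1/35465) = -4 - 1*2092347/3120920 = -4 - 2092347/3120920 = -14576027/3120920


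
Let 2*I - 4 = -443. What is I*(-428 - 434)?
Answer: 189209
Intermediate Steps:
I = -439/2 (I = 2 + (1/2)*(-443) = 2 - 443/2 = -439/2 ≈ -219.50)
I*(-428 - 434) = -439*(-428 - 434)/2 = -439/2*(-862) = 189209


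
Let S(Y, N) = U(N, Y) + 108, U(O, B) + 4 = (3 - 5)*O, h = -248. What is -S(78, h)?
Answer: -600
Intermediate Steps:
U(O, B) = -4 - 2*O (U(O, B) = -4 + (3 - 5)*O = -4 - 2*O)
S(Y, N) = 104 - 2*N (S(Y, N) = (-4 - 2*N) + 108 = 104 - 2*N)
-S(78, h) = -(104 - 2*(-248)) = -(104 + 496) = -1*600 = -600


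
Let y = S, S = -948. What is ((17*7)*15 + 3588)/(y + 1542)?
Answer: 199/22 ≈ 9.0455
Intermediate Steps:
y = -948
((17*7)*15 + 3588)/(y + 1542) = ((17*7)*15 + 3588)/(-948 + 1542) = (119*15 + 3588)/594 = (1785 + 3588)*(1/594) = 5373*(1/594) = 199/22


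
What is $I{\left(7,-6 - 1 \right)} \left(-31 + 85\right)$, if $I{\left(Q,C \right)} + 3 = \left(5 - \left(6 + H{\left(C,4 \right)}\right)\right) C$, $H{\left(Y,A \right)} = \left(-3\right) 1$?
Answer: $-918$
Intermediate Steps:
$H{\left(Y,A \right)} = -3$
$I{\left(Q,C \right)} = -3 + 2 C$ ($I{\left(Q,C \right)} = -3 + \left(5 - \left(6 - 3\right)\right) C = -3 + \left(5 - 3\right) C = -3 + 2 C$)
$I{\left(7,-6 - 1 \right)} \left(-31 + 85\right) = \left(-3 + 2 \left(-6 - 1\right)\right) \left(-31 + 85\right) = \left(-3 + 2 \left(-6 - 1\right)\right) 54 = \left(-3 + 2 \left(-7\right)\right) 54 = \left(-3 - 14\right) 54 = \left(-17\right) 54 = -918$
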